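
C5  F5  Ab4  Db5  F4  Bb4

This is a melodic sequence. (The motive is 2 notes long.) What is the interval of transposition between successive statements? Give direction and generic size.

down a 3rd

Unit = 2 notes; the statements start on C5, Ab4, F4, moving down a 3rd each time.
From C5 to Ab4: down a 3rd.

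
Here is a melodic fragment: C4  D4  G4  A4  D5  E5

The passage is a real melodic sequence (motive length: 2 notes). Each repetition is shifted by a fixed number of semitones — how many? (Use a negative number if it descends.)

7

With a 2-note motive the entries are C4, G4, D5, each up a 5th from the previous.
Counting half-steps from C4 to G4: 7.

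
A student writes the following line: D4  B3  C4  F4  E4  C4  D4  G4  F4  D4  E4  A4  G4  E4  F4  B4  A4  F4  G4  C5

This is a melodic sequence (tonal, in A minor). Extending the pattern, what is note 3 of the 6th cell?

A4

With 4-note cells, note 3 of each statement runs C4, D4, E4, F4, G4.
One more up a 2nd gives A4.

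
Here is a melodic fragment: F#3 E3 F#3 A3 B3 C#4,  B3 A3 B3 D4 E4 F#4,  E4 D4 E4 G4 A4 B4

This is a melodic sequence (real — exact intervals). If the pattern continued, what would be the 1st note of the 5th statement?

With 6-note cells, note 1 of each statement runs F#3, B3, E4.
Each moves up a 4th. Continuing: A4 → D5.

D5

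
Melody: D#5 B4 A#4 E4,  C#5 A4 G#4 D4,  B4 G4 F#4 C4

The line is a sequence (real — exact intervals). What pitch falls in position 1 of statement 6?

The unit is 4 notes. Position-1 pitches of the 3 shown cells: D#5, C#5, B4.
Extending down a 2nd: A4 → G4 → F4.

F4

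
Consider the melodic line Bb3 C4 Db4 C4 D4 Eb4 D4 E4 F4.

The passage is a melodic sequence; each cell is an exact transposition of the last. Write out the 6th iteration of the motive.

G#4 A#4 B4

Taking 3-note groups, the heads are Bb3, C4, D4: the pattern moves up a 2nd.
Carrying on: E4 → F#4 → G#4.
From G#4 the exact shape gives G#4 A#4 B4.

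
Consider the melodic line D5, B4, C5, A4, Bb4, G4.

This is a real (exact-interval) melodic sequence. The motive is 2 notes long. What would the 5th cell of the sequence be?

Gb4 Eb4

Unit = 2 notes; the statements start on D5, C5, Bb4, moving down a 2nd each time.
Extending down a 2nd: Ab4 → Gb4.
So cell 5 is Gb4 Eb4.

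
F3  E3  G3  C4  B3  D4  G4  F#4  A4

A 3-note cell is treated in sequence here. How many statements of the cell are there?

3

9 notes in groups of 3 gives 9/3 = 3 statements.
Starts: F3, C4, G4 — each up a 5th.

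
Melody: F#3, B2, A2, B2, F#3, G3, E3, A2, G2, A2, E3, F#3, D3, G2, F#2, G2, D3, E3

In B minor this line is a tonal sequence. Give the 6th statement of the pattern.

A2 D2 C#2 D2 A2 B2

The 6-note cells begin on F#3, E3, D3 — each down a 2nd from the last.
Extending down a 2nd: C#3 → B2 → A2.
From A2 the diatonic shape gives A2 D2 C#2 D2 A2 B2.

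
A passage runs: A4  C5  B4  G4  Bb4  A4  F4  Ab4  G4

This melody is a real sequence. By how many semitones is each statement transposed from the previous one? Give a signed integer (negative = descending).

The 3-note cells begin on A4, G4, F4 — each down a 2nd from the last.
A4→G4 is 67 − 69 = -2 semitones.

-2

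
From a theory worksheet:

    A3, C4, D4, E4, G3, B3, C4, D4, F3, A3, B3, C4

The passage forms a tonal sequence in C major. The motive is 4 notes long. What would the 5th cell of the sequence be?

D3 F3 G3 A3

With a 4-note motive the entries are A3, G3, F3, each down a 2nd from the previous.
Continuing the starts: E3 → D3.
From D3 the diatonic shape gives D3 F3 G3 A3.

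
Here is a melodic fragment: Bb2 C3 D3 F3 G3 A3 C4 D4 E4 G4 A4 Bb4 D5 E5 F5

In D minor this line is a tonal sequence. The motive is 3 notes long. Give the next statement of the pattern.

Unit = 3 notes; the statements start on Bb2, F3, C4, G4, D5, moving up a 5th each time.
From A5 the diatonic shape gives A5 Bb5 C6.

A5 Bb5 C6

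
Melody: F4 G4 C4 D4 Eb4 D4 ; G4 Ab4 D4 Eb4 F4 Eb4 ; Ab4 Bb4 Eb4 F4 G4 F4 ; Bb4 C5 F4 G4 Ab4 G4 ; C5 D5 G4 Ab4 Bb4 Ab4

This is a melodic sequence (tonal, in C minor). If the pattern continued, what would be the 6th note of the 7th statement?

With 6-note cells, note 6 of each statement runs D4, Eb4, F4, G4, Ab4.
Extending up a 2nd: Bb4 → C5.

C5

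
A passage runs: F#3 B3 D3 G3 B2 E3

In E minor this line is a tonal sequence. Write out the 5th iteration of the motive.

With a 2-note motive the entries are F#3, D3, B2, each down a 3rd from the previous.
Carrying on: G2 → E2.
So cell 5 is E2 A2.

E2 A2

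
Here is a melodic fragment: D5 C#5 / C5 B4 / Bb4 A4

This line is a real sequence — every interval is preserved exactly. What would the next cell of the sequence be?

With a 2-note motive the entries are D5, C5, Bb4, each down a 2nd from the previous.
Statement 4 starts on Ab4 and keeps the same exact contour: Ab4 G4.

Ab4 G4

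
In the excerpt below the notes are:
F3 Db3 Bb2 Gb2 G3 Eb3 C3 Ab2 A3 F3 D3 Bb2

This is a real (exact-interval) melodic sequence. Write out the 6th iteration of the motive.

D#4 B3 G#3 E3

Unit = 4 notes; the statements start on F3, G3, A3, moving up a 2nd each time.
Continuing the starts: B3 → C#4 → D#4.
So cell 6 is D#4 B3 G#3 E3.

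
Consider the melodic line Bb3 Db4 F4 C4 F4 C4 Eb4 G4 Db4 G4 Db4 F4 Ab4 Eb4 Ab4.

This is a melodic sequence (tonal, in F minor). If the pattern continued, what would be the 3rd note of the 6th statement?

Db5

With 5-note cells, note 3 of each statement runs F4, G4, Ab4.
Carrying that up a 2nd forward: Bb4 → C5 → Db5.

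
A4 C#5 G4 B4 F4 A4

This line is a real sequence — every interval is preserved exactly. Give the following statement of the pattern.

Eb4 G4

The 2-note cells begin on A4, G4, F4 — each down a 2nd from the last.
From Eb4 the exact shape gives Eb4 G4.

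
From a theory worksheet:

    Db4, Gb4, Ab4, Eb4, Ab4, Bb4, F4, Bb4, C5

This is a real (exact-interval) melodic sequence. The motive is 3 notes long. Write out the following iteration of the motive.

The 3-note cells begin on Db4, Eb4, F4 — each up a 2nd from the last.
Statement 4 starts on G4 and keeps the same exact contour: G4 C5 D5.

G4 C5 D5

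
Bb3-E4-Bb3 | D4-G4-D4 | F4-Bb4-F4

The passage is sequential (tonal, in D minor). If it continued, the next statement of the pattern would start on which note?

A4

Unit = 3 notes; the statements start on Bb3, D4, F4, moving up a 3rd each time.
One more step up a 3rd gives A4.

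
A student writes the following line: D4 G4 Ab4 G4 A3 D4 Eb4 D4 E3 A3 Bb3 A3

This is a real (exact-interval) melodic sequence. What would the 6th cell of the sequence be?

C#2 F#2 G2 F#2

Taking 4-note groups, the heads are D4, A3, E3: the pattern moves down a 4th.
Carrying on: B2 → F#2 → C#2.
From C#2 the exact shape gives C#2 F#2 G2 F#2.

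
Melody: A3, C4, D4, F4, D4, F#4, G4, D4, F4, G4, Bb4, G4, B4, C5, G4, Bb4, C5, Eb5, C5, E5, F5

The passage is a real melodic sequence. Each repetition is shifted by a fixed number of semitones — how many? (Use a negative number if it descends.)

Unit = 7 notes; the statements start on A3, D4, G4, moving up a 4th each time.
Counting half-steps from A3 to D4: 5.

5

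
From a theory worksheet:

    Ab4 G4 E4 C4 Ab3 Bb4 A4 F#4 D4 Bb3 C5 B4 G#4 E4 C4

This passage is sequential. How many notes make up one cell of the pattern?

5

15 notes total. Splitting into 3 groups of 5:
Ab4 G4 E4 C4 Ab3 | Bb4 A4 F#4 D4 Bb3 | C5 B4 G#4 E4 C4
Each cell is the previous one up a 2nd — so the unit is 5 notes.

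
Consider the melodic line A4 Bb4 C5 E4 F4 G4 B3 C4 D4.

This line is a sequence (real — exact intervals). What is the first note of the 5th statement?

Taking 3-note groups, the heads are A4, E4, B3: the pattern moves down a 4th.
Continuing: F#3 → C#3. Statement 5 starts on C#3.

C#3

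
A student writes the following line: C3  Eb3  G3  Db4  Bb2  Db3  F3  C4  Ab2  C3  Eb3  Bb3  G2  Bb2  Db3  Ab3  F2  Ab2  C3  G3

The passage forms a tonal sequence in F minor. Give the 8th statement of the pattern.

C2 Eb2 G2 Db3

The 4-note cells begin on C3, Bb2, Ab2, G2, F2 — each down a 2nd from the last.
Continuing the starts: Eb2 → Db2 → C2.
From C2 the diatonic shape gives C2 Eb2 G2 Db3.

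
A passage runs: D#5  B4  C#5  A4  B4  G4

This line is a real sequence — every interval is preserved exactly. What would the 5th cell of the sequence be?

With a 2-note motive the entries are D#5, C#5, B4, each down a 2nd from the previous.
Carrying on: A4 → G4.
Statement 5 starts on G4 and keeps the same exact contour: G4 Eb4.

G4 Eb4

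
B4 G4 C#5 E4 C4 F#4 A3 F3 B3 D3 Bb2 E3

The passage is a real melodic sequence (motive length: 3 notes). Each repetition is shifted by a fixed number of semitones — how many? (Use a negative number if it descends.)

-7

The 3-note cells begin on B4, E4, A3, D3 — each down a 5th from the last.
Counting half-steps from B4 to E4: -7.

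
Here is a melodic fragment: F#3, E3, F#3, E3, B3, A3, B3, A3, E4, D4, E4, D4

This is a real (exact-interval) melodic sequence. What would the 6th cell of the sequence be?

The 4-note cells begin on F#3, B3, E4 — each up a 4th from the last.
Extending up a 4th: A4 → D5 → G5.
From G5 the exact shape gives G5 F5 G5 F5.

G5 F5 G5 F5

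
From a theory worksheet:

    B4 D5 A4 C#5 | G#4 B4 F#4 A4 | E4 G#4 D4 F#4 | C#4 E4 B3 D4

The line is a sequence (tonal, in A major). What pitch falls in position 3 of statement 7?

C#3

The unit is 4 notes. Position-3 pitches of the 4 shown cells: A4, F#4, D4, B3.
Carrying that down a 3rd forward: G#3 → E3 → C#3.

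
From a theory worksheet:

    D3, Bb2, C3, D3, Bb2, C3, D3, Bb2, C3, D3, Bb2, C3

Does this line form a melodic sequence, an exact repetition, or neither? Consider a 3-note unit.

repetition

Each 3-note cell is identical (D3 Bb2 C3), restated at the same pitch.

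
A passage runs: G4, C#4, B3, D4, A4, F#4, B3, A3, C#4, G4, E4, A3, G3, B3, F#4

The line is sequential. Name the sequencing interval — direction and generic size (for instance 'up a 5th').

Unit = 5 notes; the statements start on G4, F#4, E4, moving down a 2nd each time.
From G4 to F#4: down a 2nd.

down a 2nd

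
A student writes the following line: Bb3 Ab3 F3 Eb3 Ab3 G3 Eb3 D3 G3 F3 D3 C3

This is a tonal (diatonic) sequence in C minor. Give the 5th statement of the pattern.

Eb3 D3 Bb2 Ab2

With a 4-note motive the entries are Bb3, Ab3, G3, each down a 2nd from the previous.
Continuing the starts: F3 → Eb3.
So cell 5 is Eb3 D3 Bb2 Ab2.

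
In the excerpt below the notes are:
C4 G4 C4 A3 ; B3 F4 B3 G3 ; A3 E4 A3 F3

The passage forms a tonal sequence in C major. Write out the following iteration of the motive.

G3 D4 G3 E3

Unit = 4 notes; the statements start on C4, B3, A3, moving down a 2nd each time.
Statement 4 starts on G3 and keeps the same diatonic contour: G3 D4 G3 E3.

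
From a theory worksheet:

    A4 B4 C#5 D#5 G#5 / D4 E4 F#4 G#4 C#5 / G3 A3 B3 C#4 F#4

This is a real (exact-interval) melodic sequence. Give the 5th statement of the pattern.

F2 G2 A2 B2 E3

With a 5-note motive the entries are A4, D4, G3, each down a 5th from the previous.
Carrying on: C3 → F2.
From F2 the exact shape gives F2 G2 A2 B2 E3.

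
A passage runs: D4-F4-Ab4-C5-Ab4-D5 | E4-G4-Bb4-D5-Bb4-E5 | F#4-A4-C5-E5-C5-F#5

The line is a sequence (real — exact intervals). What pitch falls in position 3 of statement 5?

E5

Grouping in 6s, the 3rd note of each cell is Ab4, Bb4, C5.
Each moves up a 2nd. Continuing: D5 → E5.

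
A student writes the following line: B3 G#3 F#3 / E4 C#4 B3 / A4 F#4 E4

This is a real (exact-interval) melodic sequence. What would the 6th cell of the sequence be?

With a 3-note motive the entries are B3, E4, A4, each up a 4th from the previous.
Continuing the starts: D5 → G5 → C6.
Statement 6 starts on C6 and keeps the same exact contour: C6 A5 G5.

C6 A5 G5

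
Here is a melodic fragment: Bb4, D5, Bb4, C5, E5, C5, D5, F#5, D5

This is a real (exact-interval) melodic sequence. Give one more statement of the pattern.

E5 G#5 E5

With a 3-note motive the entries are Bb4, C5, D5, each up a 2nd from the previous.
Statement 4 starts on E5 and keeps the same exact contour: E5 G#5 E5.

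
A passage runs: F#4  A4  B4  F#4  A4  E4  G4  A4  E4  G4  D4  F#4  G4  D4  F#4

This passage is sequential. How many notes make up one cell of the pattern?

There are 15 notes; a 5-note unit gives 3 cells:
F#4 A4 B4 F#4 A4 | E4 G4 A4 E4 G4 | D4 F#4 G4 D4 F#4
Every group is a transposition down a 2nd of the one before; no shorter unit works.

5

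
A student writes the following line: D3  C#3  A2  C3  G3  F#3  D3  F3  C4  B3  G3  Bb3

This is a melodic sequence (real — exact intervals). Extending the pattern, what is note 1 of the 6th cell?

Eb5

Grouping in 4s, the 1st note of each cell is D3, G3, C4.
Each moves up a 4th. Continuing: F4 → Bb4 → Eb5.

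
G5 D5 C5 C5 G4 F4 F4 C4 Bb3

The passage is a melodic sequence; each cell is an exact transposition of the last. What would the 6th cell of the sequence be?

Taking 3-note groups, the heads are G5, C5, F4: the pattern moves down a 5th.
Continuing the starts: Bb3 → Eb3 → Ab2.
Statement 6 starts on Ab2 and keeps the same exact contour: Ab2 Eb2 Db2.

Ab2 Eb2 Db2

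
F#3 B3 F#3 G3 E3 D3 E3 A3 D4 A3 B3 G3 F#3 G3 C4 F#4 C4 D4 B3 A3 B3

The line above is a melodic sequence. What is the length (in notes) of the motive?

There are 21 notes; a 7-note unit gives 3 cells:
F#3 B3 F#3 G3 E3 D3 E3 | A3 D4 A3 B3 G3 F#3 G3 | C4 F#4 C4 D4 B3 A3 B3
That's a consistent up a 3rd shift per cell, and no other grouping gives one.

7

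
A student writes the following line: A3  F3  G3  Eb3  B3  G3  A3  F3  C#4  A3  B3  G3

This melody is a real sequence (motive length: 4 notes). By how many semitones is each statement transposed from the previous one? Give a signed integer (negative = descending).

With a 4-note motive the entries are A3, B3, C#4, each up a 2nd from the previous.
A3 to B3 spans +2 semitones.

2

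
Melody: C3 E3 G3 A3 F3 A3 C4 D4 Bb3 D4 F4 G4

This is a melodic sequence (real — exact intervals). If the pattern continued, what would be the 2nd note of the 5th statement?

Grouping in 4s, the 2nd note of each cell is E3, A3, D4.
Carrying that up a 4th forward: G4 → C5.

C5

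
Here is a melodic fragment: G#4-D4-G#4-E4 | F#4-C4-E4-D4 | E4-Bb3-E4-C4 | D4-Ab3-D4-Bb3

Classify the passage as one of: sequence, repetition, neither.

Note 3 of cell 2 is E4; if this were a sequence it would be F#4. No unit length gives a consistent transposition pattern.

neither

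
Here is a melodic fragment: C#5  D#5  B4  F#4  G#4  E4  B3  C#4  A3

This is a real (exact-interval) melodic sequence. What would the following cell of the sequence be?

Unit = 3 notes; the statements start on C#5, F#4, B3, moving down a 5th each time.
Statement 4 starts on E3 and keeps the same exact contour: E3 F#3 D3.

E3 F#3 D3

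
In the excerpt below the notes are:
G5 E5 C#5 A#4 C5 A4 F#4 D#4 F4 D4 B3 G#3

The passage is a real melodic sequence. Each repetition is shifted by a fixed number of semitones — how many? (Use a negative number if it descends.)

Taking 4-note groups, the heads are G5, C5, F4: the pattern moves down a 5th.
Counting half-steps from G5 to C5: -7.

-7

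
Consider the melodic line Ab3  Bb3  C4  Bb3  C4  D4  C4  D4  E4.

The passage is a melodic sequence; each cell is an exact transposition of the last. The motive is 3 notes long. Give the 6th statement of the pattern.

F#4 G#4 A#4

Unit = 3 notes; the statements start on Ab3, Bb3, C4, moving up a 2nd each time.
Continuing the starts: D4 → E4 → F#4.
Statement 6 starts on F#4 and keeps the same exact contour: F#4 G#4 A#4.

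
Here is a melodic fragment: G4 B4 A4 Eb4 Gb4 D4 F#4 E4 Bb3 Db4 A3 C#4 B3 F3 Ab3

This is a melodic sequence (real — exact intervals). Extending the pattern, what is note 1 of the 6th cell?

Grouping in 5s, the 1st note of each cell is G4, D4, A3.
Extending down a 4th: E3 → B2 → F#2.

F#2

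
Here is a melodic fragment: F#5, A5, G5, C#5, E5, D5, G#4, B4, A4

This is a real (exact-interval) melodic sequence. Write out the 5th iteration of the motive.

With a 3-note motive the entries are F#5, C#5, G#4, each down a 4th from the previous.
Carrying on: D#4 → A#3.
From A#3 the exact shape gives A#3 C#4 B3.

A#3 C#4 B3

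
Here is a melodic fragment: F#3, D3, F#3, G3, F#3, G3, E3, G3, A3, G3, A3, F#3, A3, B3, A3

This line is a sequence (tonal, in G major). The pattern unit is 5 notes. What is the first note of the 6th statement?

D4

Taking 5-note groups, the heads are F#3, G3, A3: the pattern moves up a 2nd.
Continuing: B3 → C4 → D4. Statement 6 starts on D4.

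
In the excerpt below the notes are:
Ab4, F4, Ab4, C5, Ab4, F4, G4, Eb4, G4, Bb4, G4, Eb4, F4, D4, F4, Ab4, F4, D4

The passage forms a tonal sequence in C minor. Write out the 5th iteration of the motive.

D4 Bb3 D4 F4 D4 Bb3

Taking 6-note groups, the heads are Ab4, G4, F4: the pattern moves down a 2nd.
Extending down a 2nd: Eb4 → D4.
Statement 5 starts on D4 and keeps the same diatonic contour: D4 Bb3 D4 F4 D4 Bb3.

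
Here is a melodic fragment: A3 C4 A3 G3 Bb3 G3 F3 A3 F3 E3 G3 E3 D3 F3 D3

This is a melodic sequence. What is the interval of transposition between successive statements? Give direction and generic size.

down a 2nd

Taking 3-note groups, the heads are A3, G3, F3, E3, D3: the pattern moves down a 2nd.
A3 to G3 is down a 2nd.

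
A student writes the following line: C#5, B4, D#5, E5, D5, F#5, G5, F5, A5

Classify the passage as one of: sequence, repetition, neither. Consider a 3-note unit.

sequence

Each 3-note cell is the previous one transposed up a 3rd.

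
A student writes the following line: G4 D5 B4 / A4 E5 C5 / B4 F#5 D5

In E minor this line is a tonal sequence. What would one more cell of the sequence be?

C5 G5 E5

Taking 3-note groups, the heads are G4, A4, B4: the pattern moves up a 2nd.
Statement 4 starts on C5 and keeps the same diatonic contour: C5 G5 E5.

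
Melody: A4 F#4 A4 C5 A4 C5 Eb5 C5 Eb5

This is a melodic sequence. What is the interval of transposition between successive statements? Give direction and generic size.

Unit = 3 notes; the statements start on A4, C5, Eb5, moving up a 3rd each time.
From A4 to C5: up a 3rd.

up a 3rd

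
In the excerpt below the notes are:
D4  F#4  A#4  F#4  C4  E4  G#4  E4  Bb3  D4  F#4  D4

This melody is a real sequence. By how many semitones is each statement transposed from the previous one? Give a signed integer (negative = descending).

Unit = 4 notes; the statements start on D4, C4, Bb3, moving down a 2nd each time.
D4→C4 is 60 − 62 = -2 semitones.

-2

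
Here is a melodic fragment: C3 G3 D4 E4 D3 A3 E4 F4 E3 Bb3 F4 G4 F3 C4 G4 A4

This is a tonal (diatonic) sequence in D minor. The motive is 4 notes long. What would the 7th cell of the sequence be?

Bb3 F4 C5 D5

Taking 4-note groups, the heads are C3, D3, E3, F3: the pattern moves up a 2nd.
Carrying on: G3 → A3 → Bb3.
From Bb3 the diatonic shape gives Bb3 F4 C5 D5.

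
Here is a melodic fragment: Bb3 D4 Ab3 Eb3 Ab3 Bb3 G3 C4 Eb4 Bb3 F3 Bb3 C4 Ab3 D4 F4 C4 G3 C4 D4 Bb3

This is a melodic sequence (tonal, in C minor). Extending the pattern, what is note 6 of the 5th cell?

The unit is 7 notes. Position-6 pitches of the 3 shown cells: Bb3, C4, D4.
Each moves up a 2nd. Continuing: Eb4 → F4.

F4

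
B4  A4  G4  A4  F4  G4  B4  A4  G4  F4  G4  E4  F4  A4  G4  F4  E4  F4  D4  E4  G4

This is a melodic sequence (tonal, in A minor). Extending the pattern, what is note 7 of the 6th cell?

With 7-note cells, note 7 of each statement runs B4, A4, G4.
Carrying that down a 2nd forward: F4 → E4 → D4.

D4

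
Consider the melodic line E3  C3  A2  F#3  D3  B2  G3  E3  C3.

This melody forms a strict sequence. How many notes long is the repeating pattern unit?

There are 9 notes; a 3-note unit gives 3 cells:
E3 C3 A2 | F#3 D3 B2 | G3 E3 C3
Each cell is the previous one up a 2nd — so the unit is 3 notes.

3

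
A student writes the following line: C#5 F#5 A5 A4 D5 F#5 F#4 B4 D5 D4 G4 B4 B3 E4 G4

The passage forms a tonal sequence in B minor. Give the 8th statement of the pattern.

C#3 F#3 A3

Unit = 3 notes; the statements start on C#5, A4, F#4, D4, B3, moving down a 3rd each time.
Carrying on: G3 → E3 → C#3.
So cell 8 is C#3 F#3 A3.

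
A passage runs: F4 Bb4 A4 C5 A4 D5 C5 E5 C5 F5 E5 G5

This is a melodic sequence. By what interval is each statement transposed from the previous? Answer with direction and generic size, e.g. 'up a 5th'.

up a 3rd

The 4-note cells begin on F4, A4, C5 — each up a 3rd from the last.
From F4 to A4: up a 3rd.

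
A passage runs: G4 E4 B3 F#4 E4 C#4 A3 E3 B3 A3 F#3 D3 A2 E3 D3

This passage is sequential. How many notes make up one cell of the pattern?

Try groups of 5 (3 cells in 15 notes):
G4 E4 B3 F#4 E4 | C#4 A3 E3 B3 A3 | F#3 D3 A2 E3 D3
Every group is a transposition down a 5th of the one before; no shorter unit works.

5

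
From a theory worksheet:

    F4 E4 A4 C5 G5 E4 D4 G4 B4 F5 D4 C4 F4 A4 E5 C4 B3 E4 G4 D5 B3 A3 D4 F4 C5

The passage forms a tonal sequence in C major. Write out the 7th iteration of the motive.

Taking 5-note groups, the heads are F4, E4, D4, C4, B3: the pattern moves down a 2nd.
Extending down a 2nd: A3 → G3.
From G3 the diatonic shape gives G3 F3 B3 D4 A4.

G3 F3 B3 D4 A4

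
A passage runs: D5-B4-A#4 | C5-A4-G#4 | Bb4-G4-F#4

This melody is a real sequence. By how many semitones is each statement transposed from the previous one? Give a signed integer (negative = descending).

Unit = 3 notes; the statements start on D5, C5, Bb4, moving down a 2nd each time.
D5 to C5 spans -2 semitones.

-2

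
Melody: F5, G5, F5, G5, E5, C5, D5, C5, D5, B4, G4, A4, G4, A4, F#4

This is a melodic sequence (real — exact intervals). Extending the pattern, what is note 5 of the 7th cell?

A#2

The unit is 5 notes. Position-5 pitches of the 3 shown cells: E5, B4, F#4.
Each moves down a 4th. Continuing: C#4 → G#3 → D#3 → A#2.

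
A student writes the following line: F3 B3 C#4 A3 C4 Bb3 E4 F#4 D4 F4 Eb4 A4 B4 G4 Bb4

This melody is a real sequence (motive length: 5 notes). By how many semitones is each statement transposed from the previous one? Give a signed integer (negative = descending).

5

The 5-note cells begin on F3, Bb3, Eb4 — each up a 4th from the last.
F3→Bb3 is 58 − 53 = 5 semitones.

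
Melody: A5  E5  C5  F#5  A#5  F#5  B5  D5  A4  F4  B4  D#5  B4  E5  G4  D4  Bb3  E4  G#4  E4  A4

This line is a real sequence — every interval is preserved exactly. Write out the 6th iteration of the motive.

Bb2 F2 Db2 G2 B2 G2 C3

The 7-note cells begin on A5, D5, G4 — each down a 5th from the last.
Carrying on: C4 → F3 → Bb2.
From Bb2 the exact shape gives Bb2 F2 Db2 G2 B2 G2 C3.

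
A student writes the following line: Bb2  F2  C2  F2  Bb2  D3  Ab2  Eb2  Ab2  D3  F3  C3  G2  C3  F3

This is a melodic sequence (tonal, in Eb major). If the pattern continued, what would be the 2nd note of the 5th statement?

G3

With 5-note cells, note 2 of each statement runs F2, Ab2, C3.
Carrying that up a 3rd forward: Eb3 → G3.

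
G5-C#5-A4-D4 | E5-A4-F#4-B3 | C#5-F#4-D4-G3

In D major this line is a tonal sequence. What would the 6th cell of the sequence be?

D4 G3 E3 A2

With a 4-note motive the entries are G5, E5, C#5, each down a 3rd from the previous.
Carrying on: A4 → F#4 → D4.
So cell 6 is D4 G3 E3 A2.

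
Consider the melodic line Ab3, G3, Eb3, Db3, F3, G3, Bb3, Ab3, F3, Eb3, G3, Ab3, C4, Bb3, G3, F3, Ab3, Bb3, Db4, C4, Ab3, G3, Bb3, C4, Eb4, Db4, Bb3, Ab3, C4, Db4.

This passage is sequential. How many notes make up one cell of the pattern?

6

30 notes total. Splitting into 5 groups of 6:
Ab3 G3 Eb3 Db3 F3 G3 | Bb3 Ab3 F3 Eb3 G3 Ab3 | C4 Bb3 G3 F3 Ab3 Bb3 | Db4 C4 Ab3 G3 Bb3 C4 | Eb4 Db4 Bb3 Ab3 C4 Db4
Each cell is the previous one up a 2nd — so the unit is 6 notes.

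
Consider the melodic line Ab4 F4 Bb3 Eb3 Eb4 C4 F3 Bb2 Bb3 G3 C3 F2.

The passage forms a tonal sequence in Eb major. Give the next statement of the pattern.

The 4-note cells begin on Ab4, Eb4, Bb3 — each down a 4th from the last.
From F3 the diatonic shape gives F3 D3 G2 C2.

F3 D3 G2 C2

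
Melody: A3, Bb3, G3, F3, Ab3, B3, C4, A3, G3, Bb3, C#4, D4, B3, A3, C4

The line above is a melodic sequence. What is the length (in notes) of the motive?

Try groups of 5 (3 cells in 15 notes):
A3 Bb3 G3 F3 Ab3 | B3 C4 A3 G3 Bb3 | C#4 D4 B3 A3 C4
Each cell is the previous one up a 2nd — so the unit is 5 notes.

5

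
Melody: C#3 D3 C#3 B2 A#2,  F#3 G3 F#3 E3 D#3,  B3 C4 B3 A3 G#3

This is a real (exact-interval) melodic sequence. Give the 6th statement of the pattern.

D5 Eb5 D5 C5 B4

With a 5-note motive the entries are C#3, F#3, B3, each up a 4th from the previous.
Continuing the starts: E4 → A4 → D5.
So cell 6 is D5 Eb5 D5 C5 B4.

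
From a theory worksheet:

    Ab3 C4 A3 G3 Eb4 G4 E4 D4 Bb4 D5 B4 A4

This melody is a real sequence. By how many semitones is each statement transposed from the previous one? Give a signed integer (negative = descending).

7

The 4-note cells begin on Ab3, Eb4, Bb4 — each up a 5th from the last.
Counting half-steps from Ab3 to Eb4: 7.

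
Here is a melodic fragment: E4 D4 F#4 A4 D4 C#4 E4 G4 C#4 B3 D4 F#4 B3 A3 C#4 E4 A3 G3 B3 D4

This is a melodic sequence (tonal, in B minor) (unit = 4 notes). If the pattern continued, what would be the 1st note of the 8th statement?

E3

Grouping in 4s, the 1st note of each cell is E4, D4, C#4, B3, A3.
Extending down a 2nd: G3 → F#3 → E3.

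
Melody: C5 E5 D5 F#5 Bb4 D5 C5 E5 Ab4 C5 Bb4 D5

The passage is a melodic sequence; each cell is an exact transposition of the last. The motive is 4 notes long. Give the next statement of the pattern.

Taking 4-note groups, the heads are C5, Bb4, Ab4: the pattern moves down a 2nd.
From Gb4 the exact shape gives Gb4 Bb4 Ab4 C5.

Gb4 Bb4 Ab4 C5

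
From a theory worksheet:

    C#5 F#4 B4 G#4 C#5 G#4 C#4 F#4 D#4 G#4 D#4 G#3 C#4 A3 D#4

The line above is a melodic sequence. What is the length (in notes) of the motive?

Try groups of 5 (3 cells in 15 notes):
C#5 F#4 B4 G#4 C#5 | G#4 C#4 F#4 D#4 G#4 | D#4 G#3 C#4 A3 D#4
Every group is a transposition down a 4th of the one before; no shorter unit works.

5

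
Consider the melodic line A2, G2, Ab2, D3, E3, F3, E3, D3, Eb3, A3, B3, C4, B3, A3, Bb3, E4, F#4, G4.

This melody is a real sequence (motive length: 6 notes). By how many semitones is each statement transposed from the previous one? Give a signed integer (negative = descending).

Unit = 6 notes; the statements start on A2, E3, B3, moving up a 5th each time.
Counting half-steps from A2 to E3: 7.

7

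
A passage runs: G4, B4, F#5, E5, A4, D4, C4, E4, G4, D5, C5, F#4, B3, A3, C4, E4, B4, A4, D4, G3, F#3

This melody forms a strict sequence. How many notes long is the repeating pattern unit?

There are 21 notes; a 7-note unit gives 3 cells:
G4 B4 F#5 E5 A4 D4 C4 | E4 G4 D5 C5 F#4 B3 A3 | C4 E4 B4 A4 D4 G3 F#3
Each cell is the previous one down a 3rd — so the unit is 7 notes.

7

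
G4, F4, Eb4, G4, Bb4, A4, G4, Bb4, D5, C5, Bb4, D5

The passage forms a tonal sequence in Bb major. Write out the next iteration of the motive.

F5 Eb5 D5 F5

With a 4-note motive the entries are G4, Bb4, D5, each up a 3rd from the previous.
So cell 4 is F5 Eb5 D5 F5.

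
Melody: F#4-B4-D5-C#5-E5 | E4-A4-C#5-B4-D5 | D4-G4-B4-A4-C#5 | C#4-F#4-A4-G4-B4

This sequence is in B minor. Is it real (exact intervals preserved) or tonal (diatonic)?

Every note is diatonic to B minor.
Cell 1 has +3 semitones from note 2 to 3, but cell 2 has +4 — the interval quality changes while the contour stays the same, which is the hallmark of a tonal sequence.

tonal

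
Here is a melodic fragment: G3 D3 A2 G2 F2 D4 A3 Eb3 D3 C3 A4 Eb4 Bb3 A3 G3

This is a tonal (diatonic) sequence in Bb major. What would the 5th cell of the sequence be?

Taking 5-note groups, the heads are G3, D4, A4: the pattern moves up a 5th.
Extending up a 5th: Eb5 → Bb5.
From Bb5 the diatonic shape gives Bb5 F5 C5 Bb4 A4.

Bb5 F5 C5 Bb4 A4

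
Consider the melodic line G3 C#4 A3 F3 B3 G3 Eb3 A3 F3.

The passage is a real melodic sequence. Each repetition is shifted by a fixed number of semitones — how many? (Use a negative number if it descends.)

-2

The 3-note cells begin on G3, F3, Eb3 — each down a 2nd from the last.
G3→F3 is 53 − 55 = -2 semitones.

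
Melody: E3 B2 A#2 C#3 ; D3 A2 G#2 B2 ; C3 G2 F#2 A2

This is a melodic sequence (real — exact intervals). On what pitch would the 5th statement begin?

With a 4-note motive the entries are E3, D3, C3, each down a 2nd from the previous.
Extending the heads down a 2nd: Bb2 → Ab2.

Ab2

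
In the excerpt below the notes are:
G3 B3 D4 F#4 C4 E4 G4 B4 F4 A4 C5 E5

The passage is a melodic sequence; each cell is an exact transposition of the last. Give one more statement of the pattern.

Taking 4-note groups, the heads are G3, C4, F4: the pattern moves up a 4th.
So cell 4 is Bb4 D5 F5 A5.

Bb4 D5 F5 A5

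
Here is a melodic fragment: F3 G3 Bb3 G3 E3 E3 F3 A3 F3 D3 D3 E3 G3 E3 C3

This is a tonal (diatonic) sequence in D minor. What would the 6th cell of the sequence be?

With a 5-note motive the entries are F3, E3, D3, each down a 2nd from the previous.
Extending down a 2nd: C3 → Bb2 → A2.
So cell 6 is A2 Bb2 D3 Bb2 G2.

A2 Bb2 D3 Bb2 G2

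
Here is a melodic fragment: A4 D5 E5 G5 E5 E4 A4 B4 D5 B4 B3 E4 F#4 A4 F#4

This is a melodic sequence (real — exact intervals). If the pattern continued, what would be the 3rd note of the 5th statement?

G#3

Grouping in 5s, the 3rd note of each cell is E5, B4, F#4.
Carrying that down a 4th forward: C#4 → G#3.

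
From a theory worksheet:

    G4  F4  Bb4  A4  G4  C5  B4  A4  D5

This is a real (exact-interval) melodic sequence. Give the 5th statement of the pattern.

D#5 C#5 F#5

With a 3-note motive the entries are G4, A4, B4, each up a 2nd from the previous.
Extending up a 2nd: C#5 → D#5.
From D#5 the exact shape gives D#5 C#5 F#5.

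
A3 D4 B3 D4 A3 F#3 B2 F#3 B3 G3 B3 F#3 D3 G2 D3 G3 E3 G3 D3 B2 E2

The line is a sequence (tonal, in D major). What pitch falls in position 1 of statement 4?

B2

With 7-note cells, note 1 of each statement runs A3, F#3, D3.
From D3, down a 3rd gives B2.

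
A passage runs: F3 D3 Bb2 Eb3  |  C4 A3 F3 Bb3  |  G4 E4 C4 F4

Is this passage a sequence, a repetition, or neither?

Each 4-note cell is the previous one transposed up a 5th.

sequence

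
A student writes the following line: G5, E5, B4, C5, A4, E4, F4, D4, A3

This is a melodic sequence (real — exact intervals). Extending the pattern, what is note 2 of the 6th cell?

F2

Grouping in 3s, the 2nd note of each cell is E5, A4, D4.
Each moves down a 5th. Continuing: G3 → C3 → F2.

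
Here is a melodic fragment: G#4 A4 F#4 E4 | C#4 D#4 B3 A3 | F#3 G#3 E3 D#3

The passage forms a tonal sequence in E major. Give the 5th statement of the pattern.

Taking 4-note groups, the heads are G#4, C#4, F#3: the pattern moves down a 5th.
Extending down a 5th: B2 → E2.
Statement 5 starts on E2 and keeps the same diatonic contour: E2 F#2 D#2 C#2.

E2 F#2 D#2 C#2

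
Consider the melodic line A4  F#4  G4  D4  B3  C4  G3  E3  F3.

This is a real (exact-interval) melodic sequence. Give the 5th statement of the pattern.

F2 D2 Eb2

With a 3-note motive the entries are A4, D4, G3, each down a 5th from the previous.
Carrying on: C3 → F2.
So cell 5 is F2 D2 Eb2.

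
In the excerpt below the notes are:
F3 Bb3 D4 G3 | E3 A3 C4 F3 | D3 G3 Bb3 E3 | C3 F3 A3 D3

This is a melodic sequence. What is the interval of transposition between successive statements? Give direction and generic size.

The 4-note cells begin on F3, E3, D3, C3 — each down a 2nd from the last.
F3 to E3 is down a 2nd.

down a 2nd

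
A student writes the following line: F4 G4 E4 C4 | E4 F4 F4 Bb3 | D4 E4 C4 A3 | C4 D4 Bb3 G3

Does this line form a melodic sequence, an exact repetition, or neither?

Note 3 of cell 2 is F4; if this were a sequence it would be D4. No unit length gives a consistent transposition pattern.

neither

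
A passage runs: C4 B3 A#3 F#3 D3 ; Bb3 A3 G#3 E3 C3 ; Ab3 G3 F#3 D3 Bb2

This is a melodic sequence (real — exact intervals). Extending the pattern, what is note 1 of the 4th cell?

Gb3

Grouping in 5s, the 1st note of each cell is C4, Bb3, Ab3.
Each moves down a 2nd; the next is Gb3.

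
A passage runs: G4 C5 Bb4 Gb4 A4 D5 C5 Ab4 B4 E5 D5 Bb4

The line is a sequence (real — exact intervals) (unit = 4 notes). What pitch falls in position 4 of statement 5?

Grouping in 4s, the 4th note of each cell is Gb4, Ab4, Bb4.
Each moves up a 2nd. Continuing: C5 → D5.

D5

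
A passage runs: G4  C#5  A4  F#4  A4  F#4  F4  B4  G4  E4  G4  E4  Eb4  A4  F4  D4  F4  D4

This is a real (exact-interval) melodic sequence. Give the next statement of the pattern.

Db4 G4 Eb4 C4 Eb4 C4

Unit = 6 notes; the statements start on G4, F4, Eb4, moving down a 2nd each time.
Statement 4 starts on Db4 and keeps the same exact contour: Db4 G4 Eb4 C4 Eb4 C4.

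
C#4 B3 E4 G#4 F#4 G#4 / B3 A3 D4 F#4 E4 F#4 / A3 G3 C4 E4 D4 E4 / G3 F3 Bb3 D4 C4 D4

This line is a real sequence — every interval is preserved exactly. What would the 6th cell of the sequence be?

The 6-note cells begin on C#4, B3, A3, G3 — each down a 2nd from the last.
Carrying on: F3 → Eb3.
From Eb3 the exact shape gives Eb3 Db3 Gb3 Bb3 Ab3 Bb3.

Eb3 Db3 Gb3 Bb3 Ab3 Bb3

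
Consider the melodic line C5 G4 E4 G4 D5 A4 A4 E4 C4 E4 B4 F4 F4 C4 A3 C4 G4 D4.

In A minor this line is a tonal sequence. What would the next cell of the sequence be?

D4 A3 F3 A3 E4 B3

The 6-note cells begin on C5, A4, F4 — each down a 3rd from the last.
From D4 the diatonic shape gives D4 A3 F3 A3 E4 B3.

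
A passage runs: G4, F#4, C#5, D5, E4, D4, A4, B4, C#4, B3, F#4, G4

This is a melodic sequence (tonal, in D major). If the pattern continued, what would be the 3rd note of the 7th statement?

E3

The unit is 4 notes. Position-3 pitches of the 3 shown cells: C#5, A4, F#4.
Each moves down a 3rd. Continuing: D4 → B3 → G3 → E3.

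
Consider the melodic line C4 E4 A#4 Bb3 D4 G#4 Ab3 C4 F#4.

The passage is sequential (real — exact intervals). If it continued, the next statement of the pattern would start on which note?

Gb3

The 3-note cells begin on C4, Bb3, Ab3 — each down a 2nd from the last.
The next head, down a 2nd from Ab3, is Gb3.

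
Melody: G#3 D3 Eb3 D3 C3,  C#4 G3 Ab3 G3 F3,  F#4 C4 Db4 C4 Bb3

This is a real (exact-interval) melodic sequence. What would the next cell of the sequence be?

B4 F4 Gb4 F4 Eb4

Unit = 5 notes; the statements start on G#3, C#4, F#4, moving up a 4th each time.
From B4 the exact shape gives B4 F4 Gb4 F4 Eb4.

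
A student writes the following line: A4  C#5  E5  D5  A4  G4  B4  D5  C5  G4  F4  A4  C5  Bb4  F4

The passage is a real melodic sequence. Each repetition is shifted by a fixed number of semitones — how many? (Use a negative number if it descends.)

Taking 5-note groups, the heads are A4, G4, F4: the pattern moves down a 2nd.
A4 to G4 spans -2 semitones.

-2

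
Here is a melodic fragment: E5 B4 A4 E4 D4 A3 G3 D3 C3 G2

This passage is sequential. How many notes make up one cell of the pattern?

2

There are 10 notes; a 2-note unit gives 5 cells:
E5 B4 | A4 E4 | D4 A3 | G3 D3 | C3 G2
Every group is a transposition down a 5th of the one before; no shorter unit works.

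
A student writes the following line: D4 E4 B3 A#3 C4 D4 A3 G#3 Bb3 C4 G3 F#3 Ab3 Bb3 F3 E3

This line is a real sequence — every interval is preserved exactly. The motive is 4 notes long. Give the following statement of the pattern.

Gb3 Ab3 Eb3 D3

With a 4-note motive the entries are D4, C4, Bb3, Ab3, each down a 2nd from the previous.
So cell 5 is Gb3 Ab3 Eb3 D3.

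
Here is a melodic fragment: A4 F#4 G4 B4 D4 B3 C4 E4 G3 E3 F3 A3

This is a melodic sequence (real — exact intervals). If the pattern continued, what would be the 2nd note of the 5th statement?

D2

The unit is 4 notes. Position-2 pitches of the 3 shown cells: F#4, B3, E3.
Each moves down a 5th. Continuing: A2 → D2.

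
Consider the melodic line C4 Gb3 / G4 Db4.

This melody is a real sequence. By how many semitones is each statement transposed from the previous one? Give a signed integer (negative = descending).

7

The 2-note cells begin on C4, G4 — each up a 5th from the last.
C4→G4 is 67 − 60 = 7 semitones.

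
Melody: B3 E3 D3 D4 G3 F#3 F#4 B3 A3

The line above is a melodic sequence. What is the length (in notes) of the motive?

Try groups of 3 (3 cells in 9 notes):
B3 E3 D3 | D4 G3 F#3 | F#4 B3 A3
Every group is a transposition up a 3rd of the one before; no shorter unit works.

3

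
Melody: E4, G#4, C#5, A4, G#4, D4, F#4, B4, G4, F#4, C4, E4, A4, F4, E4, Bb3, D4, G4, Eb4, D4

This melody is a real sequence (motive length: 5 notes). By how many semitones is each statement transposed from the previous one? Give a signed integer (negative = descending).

-2

The 5-note cells begin on E4, D4, C4, Bb3 — each down a 2nd from the last.
E4 to D4 spans -2 semitones.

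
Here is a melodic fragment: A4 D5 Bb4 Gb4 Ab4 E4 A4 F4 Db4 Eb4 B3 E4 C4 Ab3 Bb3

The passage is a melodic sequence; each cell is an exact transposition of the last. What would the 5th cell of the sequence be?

C#3 F#3 D3 Bb2 C3

With a 5-note motive the entries are A4, E4, B3, each down a 4th from the previous.
Extending down a 4th: F#3 → C#3.
From C#3 the exact shape gives C#3 F#3 D3 Bb2 C3.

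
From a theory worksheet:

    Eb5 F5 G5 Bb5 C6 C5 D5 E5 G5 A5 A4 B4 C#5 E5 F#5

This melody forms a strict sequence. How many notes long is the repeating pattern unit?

5

Try groups of 5 (3 cells in 15 notes):
Eb5 F5 G5 Bb5 C6 | C5 D5 E5 G5 A5 | A4 B4 C#5 E5 F#5
Every group is a transposition down a 3rd of the one before; no shorter unit works.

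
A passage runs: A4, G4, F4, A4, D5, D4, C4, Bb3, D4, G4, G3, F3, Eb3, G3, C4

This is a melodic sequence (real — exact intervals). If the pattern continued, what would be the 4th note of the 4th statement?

C3

Grouping in 5s, the 4th note of each cell is A4, D4, G3.
One more down a 5th gives C3.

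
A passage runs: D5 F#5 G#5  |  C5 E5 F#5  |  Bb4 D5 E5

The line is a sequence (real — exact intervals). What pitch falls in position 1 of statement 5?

Gb4

With 3-note cells, note 1 of each statement runs D5, C5, Bb4.
Extending down a 2nd: Ab4 → Gb4.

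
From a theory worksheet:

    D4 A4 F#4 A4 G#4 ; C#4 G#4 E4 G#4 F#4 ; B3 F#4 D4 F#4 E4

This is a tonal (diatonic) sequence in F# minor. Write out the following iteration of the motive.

A3 E4 C#4 E4 D4

Unit = 5 notes; the statements start on D4, C#4, B3, moving down a 2nd each time.
Statement 4 starts on A3 and keeps the same diatonic contour: A3 E4 C#4 E4 D4.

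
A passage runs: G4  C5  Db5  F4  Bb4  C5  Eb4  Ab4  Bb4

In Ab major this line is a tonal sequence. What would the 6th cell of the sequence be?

The 3-note cells begin on G4, F4, Eb4 — each down a 2nd from the last.
Continuing the starts: Db4 → C4 → Bb3.
From Bb3 the diatonic shape gives Bb3 Eb4 F4.

Bb3 Eb4 F4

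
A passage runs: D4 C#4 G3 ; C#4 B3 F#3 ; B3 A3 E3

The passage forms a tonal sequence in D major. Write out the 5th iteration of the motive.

G3 F#3 C#3

With a 3-note motive the entries are D4, C#4, B3, each down a 2nd from the previous.
Continuing the starts: A3 → G3.
Statement 5 starts on G3 and keeps the same diatonic contour: G3 F#3 C#3.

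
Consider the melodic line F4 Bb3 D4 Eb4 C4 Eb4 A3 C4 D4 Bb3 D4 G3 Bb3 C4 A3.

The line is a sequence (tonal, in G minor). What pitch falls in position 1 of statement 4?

C4

The unit is 5 notes. Position-1 pitches of the 3 shown cells: F4, Eb4, D4.
One more down a 2nd gives C4.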